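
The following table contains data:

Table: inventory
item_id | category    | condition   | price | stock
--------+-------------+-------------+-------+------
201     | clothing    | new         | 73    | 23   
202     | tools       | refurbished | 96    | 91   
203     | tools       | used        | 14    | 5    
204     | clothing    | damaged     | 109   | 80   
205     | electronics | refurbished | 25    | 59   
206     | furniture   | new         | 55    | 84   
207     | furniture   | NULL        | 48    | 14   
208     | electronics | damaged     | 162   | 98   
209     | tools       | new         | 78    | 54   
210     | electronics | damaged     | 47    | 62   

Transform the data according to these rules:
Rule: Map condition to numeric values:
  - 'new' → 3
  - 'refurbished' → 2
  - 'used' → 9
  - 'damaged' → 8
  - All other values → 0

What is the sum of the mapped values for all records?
46

Step 1: Apply mapping to each record
Step 2: Count by status:
  'new': 3 records × 3 = 9
  'refurbished': 2 records × 2 = 4
  'used': 1 records × 9 = 9
  'damaged': 3 records × 8 = 24
Step 3: Sum all mapped values = 46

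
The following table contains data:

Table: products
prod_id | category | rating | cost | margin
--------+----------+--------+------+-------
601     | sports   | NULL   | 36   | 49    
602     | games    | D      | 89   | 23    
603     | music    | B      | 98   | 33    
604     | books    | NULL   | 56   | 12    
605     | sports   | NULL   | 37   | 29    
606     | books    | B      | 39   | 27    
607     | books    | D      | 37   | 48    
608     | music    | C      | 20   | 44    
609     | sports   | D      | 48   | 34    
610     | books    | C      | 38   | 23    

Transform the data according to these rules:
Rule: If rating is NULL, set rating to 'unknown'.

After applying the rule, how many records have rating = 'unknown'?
3

Step 1: Count records where rating IS NULL
Step 2: Found 3 records with NULL rating
Step 3: These records will have rating set to 'unknown'
Step 4: Records already having rating = 'unknown': 0
Step 5: Answer: 3 + 0 = 3 records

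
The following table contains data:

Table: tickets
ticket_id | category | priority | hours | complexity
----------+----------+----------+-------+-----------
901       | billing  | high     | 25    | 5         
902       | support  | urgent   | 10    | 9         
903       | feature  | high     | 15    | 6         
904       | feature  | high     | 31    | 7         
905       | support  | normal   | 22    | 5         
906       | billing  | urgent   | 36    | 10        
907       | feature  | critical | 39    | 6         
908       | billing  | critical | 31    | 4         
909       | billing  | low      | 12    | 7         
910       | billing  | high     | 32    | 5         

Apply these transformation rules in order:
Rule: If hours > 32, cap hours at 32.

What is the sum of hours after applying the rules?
242

Step 1: 2 records have hours > 32
Step 2: These records originally summed to 75
Step 3: After capping: 2 × 32 = 64
Step 4: Unaffected records sum: 178
Step 5: Final sum = 64 + 178 = 242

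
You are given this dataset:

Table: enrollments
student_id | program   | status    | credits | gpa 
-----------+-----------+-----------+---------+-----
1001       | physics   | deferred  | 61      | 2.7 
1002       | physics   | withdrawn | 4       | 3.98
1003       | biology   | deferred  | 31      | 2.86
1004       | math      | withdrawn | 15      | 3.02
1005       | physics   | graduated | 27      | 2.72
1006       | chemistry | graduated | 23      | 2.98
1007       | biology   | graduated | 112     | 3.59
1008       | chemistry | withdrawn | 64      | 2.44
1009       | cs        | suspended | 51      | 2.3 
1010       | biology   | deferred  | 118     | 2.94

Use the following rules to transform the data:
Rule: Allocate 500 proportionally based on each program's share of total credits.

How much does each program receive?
biology: 257.91, chemistry: 85.97, cs: 50.4, math: 14.82, physics: 90.91

Step 1: Calculate total credits = 506
Step 2: Calculate each program's proportion:
  biology: 261/506 = 51.58% → 257.91
  chemistry: 87/506 = 17.19% → 85.97
  cs: 51/506 = 10.08% → 50.4
  math: 15/506 = 2.96% → 14.82
  physics: 92/506 = 18.18% → 90.91
Step 3: Verify: sum of allocations ≈ 500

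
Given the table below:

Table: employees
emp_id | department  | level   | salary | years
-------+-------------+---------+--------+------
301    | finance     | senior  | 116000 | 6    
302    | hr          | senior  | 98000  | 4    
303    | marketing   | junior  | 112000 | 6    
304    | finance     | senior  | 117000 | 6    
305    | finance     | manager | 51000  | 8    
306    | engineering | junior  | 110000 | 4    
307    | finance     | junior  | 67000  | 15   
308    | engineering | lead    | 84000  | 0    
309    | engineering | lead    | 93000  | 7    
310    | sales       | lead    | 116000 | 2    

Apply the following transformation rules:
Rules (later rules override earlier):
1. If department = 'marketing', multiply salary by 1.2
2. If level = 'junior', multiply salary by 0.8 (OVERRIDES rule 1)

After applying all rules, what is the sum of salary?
906200.0

Step 1: Rule 2 takes priority for records with level = 'junior'
  - 3 records: 289000 × 0.8 = 231200.0
Step 2: Rule 1 applies to remaining records with department = 'marketing'
  - 0 records: 0 × 1.2 = 0.0
Step 3: Other records unchanged: 675000
Step 4: Final sum = 231200.0 + 0.0 + 675000 = 906200.0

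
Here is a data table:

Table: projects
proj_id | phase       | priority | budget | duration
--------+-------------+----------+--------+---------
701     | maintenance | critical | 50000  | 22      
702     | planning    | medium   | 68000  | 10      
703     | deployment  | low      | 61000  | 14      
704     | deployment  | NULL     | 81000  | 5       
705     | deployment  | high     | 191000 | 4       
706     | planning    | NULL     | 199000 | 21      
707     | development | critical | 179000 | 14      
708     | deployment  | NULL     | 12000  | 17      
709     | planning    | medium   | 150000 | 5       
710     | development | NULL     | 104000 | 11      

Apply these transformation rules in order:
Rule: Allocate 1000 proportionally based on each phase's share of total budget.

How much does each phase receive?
deployment: 315.07, development: 258.45, maintenance: 45.66, planning: 380.82

Step 1: Calculate total budget = 1095000
Step 2: Calculate each phase's proportion:
  deployment: 345000/1095000 = 31.51% → 315.07
  development: 283000/1095000 = 25.84% → 258.45
  maintenance: 50000/1095000 = 4.57% → 45.66
  planning: 417000/1095000 = 38.08% → 380.82
Step 3: Verify: sum of allocations ≈ 1000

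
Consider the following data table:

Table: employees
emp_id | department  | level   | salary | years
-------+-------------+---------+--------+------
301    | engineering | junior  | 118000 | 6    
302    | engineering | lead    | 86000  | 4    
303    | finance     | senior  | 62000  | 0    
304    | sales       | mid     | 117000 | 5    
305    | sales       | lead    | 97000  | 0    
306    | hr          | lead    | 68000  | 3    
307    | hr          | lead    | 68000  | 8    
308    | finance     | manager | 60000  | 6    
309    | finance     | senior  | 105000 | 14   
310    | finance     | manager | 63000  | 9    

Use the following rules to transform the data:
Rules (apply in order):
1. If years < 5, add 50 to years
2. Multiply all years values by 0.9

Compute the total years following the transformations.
229.5

Step 1: Apply Rule 1 - Add 50 to records with years < 5
  - 4 records affected: 7 + (4 × 50) = 207
  - Unaffected records: 48
  - Sum after Rule 1: 255
Step 2: Apply Rule 2 - Multiply all by 0.9
  - 255 × 0.9 = 229.5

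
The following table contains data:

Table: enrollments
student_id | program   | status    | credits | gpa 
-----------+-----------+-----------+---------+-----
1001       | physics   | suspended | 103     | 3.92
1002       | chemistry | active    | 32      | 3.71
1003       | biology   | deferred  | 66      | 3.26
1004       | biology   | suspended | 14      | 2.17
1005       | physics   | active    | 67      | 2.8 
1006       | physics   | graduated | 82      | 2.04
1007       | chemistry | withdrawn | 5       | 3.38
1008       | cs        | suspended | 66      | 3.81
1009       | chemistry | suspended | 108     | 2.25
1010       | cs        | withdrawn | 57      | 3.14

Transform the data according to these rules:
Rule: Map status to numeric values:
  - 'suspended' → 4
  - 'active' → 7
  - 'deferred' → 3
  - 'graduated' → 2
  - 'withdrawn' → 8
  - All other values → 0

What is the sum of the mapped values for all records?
51

Step 1: Apply mapping to each record
Step 2: Count by status:
  'suspended': 4 records × 4 = 16
  'active': 2 records × 7 = 14
  'deferred': 1 records × 3 = 3
  'graduated': 1 records × 2 = 2
  'withdrawn': 2 records × 8 = 16
Step 3: Sum all mapped values = 51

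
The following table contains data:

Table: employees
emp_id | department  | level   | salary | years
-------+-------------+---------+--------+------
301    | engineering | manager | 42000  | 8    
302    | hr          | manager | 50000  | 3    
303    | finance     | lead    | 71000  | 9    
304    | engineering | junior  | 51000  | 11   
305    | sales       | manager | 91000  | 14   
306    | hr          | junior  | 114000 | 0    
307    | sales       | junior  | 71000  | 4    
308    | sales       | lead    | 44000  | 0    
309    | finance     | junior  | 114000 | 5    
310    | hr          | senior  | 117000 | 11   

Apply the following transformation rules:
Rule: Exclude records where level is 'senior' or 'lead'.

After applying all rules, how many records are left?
7

Step 1: Count records to exclude
  - 1 (senior) + 2 (lead) = 3 records
Step 2: Total records: 10
Step 3: Remaining = 10 - 3 = 7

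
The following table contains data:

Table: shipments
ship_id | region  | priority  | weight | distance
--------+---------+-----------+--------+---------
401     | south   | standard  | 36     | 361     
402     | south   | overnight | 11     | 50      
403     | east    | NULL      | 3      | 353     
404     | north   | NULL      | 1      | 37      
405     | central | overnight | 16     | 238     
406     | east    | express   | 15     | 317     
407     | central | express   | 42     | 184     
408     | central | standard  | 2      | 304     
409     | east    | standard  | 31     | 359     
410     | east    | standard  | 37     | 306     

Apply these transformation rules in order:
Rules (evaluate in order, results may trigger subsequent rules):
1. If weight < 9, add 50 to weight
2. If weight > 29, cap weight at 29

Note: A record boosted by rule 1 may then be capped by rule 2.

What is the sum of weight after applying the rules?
245

Step 1: Apply rule 1 to records with weight < 9
  - 3 records get bonus of 50
  - Of these, 3 records then exceed 29 and get capped
Step 2: Apply rule 2 to records with weight > 29
  - 4 records (original) are capped
Step 3: Calculate final sum = 245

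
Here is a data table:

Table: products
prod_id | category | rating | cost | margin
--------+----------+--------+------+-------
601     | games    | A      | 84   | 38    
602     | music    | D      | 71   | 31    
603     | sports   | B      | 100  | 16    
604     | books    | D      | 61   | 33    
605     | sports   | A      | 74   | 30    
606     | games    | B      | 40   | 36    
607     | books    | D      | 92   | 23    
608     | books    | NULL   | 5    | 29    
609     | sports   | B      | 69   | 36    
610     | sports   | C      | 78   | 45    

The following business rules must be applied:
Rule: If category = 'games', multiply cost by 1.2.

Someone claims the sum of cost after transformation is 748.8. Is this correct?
No, the correct result is 698.8.

Step 1: Calculate the correct sum after transformation
Step 2: Apply multiplier 1.2 to records where category = 'games'
Step 3: Correct result = 698.8
Step 4: Claimed result = 748.8
Step 5: 698.8 ≠ 748.8
Conclusion: The claimed result is incorrect. The correct answer is 698.8.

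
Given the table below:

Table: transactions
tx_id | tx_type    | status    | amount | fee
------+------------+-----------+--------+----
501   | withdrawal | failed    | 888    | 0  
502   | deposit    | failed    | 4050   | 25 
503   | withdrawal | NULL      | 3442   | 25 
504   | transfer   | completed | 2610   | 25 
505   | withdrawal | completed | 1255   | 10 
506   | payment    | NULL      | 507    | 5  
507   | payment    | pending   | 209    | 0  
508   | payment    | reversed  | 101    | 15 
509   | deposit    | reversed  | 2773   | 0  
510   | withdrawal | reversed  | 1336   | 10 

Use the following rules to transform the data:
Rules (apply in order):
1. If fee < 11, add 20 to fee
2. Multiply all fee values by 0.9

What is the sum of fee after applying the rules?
211.5

Step 1: Apply Rule 1 - Add 20 to records with fee < 11
  - 6 records affected: 25 + (6 × 20) = 145
  - Unaffected records: 90
  - Sum after Rule 1: 235
Step 2: Apply Rule 2 - Multiply all by 0.9
  - 235 × 0.9 = 211.5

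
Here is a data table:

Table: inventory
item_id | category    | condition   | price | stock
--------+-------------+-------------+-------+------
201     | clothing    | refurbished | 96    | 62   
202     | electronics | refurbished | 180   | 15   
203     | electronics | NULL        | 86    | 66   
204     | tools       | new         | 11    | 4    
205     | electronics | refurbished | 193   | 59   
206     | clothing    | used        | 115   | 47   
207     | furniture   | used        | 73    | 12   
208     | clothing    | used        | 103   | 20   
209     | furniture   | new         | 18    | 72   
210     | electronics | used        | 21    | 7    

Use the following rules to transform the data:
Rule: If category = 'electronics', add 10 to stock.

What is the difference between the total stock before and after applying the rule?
40

Step 1: Original sum of stock = 364
Step 2: 4 records have category = 'electronics'
Step 3: Each affected record changes by 10
Step 4: Total change = 4 × 10 = 40
Step 5: New sum = 364 + 40 = 404
Step 6: Difference = |404 - 364| = 40
        (Sum increased by 40)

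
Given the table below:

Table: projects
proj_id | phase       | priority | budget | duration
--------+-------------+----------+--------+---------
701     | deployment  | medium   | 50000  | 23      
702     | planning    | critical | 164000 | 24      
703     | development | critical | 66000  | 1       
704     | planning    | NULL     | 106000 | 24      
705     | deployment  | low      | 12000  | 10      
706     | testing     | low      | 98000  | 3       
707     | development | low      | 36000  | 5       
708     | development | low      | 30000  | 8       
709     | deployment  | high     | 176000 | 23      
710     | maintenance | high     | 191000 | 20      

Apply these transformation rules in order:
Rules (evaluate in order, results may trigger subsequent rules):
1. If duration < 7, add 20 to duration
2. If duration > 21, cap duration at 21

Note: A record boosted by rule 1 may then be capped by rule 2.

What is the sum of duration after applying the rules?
185

Step 1: Apply rule 1 to records with duration < 7
  - 3 records get bonus of 20
  - Of these, 2 records then exceed 21 and get capped
Step 2: Apply rule 2 to records with duration > 21
  - 4 records (original) are capped
Step 3: Calculate final sum = 185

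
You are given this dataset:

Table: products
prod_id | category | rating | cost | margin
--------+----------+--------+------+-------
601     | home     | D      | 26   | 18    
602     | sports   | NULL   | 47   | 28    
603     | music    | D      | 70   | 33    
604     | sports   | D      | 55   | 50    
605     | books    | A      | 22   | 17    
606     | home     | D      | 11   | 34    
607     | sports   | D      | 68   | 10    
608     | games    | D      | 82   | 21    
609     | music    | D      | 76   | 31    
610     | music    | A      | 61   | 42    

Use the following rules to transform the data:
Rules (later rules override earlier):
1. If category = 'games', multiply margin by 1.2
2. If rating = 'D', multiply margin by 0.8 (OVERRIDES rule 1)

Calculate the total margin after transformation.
244.6

Step 1: Rule 2 takes priority for records with rating = 'D'
  - 7 records: 197 × 0.8 = 157.6
Step 2: Rule 1 applies to remaining records with category = 'games'
  - 0 records: 0 × 1.2 = 0.0
Step 3: Other records unchanged: 87
Step 4: Final sum = 157.6 + 0.0 + 87 = 244.6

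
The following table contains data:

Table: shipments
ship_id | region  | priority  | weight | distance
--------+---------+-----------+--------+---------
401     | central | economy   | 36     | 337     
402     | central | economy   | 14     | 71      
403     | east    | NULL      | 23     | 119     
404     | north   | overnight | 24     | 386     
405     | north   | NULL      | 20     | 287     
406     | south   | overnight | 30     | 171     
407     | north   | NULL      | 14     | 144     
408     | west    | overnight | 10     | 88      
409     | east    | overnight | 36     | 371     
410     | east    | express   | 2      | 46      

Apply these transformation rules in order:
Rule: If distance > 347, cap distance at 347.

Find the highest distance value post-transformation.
347

Step 1: Original maximum distance = 386
Step 2: Apply cap at 347
Step 3: 2 records had distance > 347 and were capped
Step 4: Maximum after transformation = 347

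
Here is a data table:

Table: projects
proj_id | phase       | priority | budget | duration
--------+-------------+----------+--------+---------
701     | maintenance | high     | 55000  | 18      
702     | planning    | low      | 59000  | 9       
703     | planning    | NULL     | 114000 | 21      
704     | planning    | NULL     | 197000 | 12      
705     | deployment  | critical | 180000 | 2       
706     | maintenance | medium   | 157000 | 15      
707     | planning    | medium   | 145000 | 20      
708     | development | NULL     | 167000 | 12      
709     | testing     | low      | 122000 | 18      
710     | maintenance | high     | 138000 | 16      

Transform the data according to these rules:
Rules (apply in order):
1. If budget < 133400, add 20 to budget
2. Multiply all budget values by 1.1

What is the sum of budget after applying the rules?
1467488.0

Step 1: Apply Rule 1 - Add 20 to records with budget < 133400
  - 4 records affected: 350000 + (4 × 20) = 350080
  - Unaffected records: 984000
  - Sum after Rule 1: 1334080
Step 2: Apply Rule 2 - Multiply all by 1.1
  - 1334080 × 1.1 = 1467488.0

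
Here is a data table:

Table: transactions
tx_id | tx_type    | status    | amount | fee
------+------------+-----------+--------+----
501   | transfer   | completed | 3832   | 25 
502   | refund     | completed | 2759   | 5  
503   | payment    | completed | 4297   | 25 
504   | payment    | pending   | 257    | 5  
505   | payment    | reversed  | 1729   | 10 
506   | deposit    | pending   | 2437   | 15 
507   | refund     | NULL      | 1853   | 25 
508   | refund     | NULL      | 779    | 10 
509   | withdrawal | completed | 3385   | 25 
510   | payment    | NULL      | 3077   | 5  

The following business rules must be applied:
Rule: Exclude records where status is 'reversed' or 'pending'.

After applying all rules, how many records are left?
7

Step 1: Count records to exclude
  - 1 (reversed) + 2 (pending) = 3 records
Step 2: Total records: 10
Step 3: Remaining = 10 - 3 = 7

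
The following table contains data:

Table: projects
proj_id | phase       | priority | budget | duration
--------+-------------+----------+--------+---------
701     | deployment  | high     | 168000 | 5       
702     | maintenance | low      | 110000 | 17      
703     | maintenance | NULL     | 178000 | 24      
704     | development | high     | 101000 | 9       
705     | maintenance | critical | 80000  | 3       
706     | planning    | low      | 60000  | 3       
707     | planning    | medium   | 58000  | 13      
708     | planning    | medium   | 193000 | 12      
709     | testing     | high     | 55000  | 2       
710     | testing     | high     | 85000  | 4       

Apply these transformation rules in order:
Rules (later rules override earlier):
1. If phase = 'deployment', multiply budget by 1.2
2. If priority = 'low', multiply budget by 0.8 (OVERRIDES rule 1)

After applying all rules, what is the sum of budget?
1087600.0

Step 1: Rule 2 takes priority for records with priority = 'low'
  - 2 records: 170000 × 0.8 = 136000.0
Step 2: Rule 1 applies to remaining records with phase = 'deployment'
  - 1 records: 168000 × 1.2 = 201600.0
Step 3: Other records unchanged: 750000
Step 4: Final sum = 136000.0 + 201600.0 + 750000 = 1087600.0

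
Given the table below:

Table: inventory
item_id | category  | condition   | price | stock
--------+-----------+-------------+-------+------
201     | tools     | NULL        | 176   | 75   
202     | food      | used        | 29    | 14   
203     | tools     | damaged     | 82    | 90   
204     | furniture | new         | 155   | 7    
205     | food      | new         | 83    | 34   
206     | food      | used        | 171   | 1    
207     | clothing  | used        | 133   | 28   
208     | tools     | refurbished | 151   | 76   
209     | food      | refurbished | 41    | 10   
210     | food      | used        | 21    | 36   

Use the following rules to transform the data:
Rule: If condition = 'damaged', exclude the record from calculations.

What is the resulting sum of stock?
281

Step 1: Identify records where condition = 'damaged'
Step 2: The excluded records sum to 90
Step 3: Original total stock = 371
Step 4: Remaining total = 371 - 90 = 281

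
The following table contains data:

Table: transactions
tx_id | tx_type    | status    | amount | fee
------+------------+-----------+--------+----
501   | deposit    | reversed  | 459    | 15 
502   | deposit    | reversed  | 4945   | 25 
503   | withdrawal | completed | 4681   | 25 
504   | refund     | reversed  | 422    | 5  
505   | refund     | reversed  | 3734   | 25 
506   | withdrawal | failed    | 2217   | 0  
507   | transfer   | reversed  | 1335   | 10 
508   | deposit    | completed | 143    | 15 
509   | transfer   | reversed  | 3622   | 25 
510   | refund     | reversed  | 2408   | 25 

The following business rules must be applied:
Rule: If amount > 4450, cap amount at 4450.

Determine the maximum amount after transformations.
4450

Step 1: Original maximum amount = 4945
Step 2: Apply cap at 4450
Step 3: 2 records had amount > 4450 and were capped
Step 4: Maximum after transformation = 4450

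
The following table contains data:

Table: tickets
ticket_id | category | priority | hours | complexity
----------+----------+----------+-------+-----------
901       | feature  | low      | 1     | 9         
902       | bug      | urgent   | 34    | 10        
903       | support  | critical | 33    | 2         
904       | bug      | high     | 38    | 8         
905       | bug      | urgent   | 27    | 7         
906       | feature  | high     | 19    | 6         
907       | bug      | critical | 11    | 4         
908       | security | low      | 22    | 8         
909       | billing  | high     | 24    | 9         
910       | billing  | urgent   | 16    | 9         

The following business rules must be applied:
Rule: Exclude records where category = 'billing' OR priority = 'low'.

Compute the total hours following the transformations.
162

Step 1: Find records where category = 'billing' OR priority = 'low'
Step 2: 4 records match, summing to 63
Step 3: Original sum: 225
Step 4: Remaining sum = 225 - 63 = 162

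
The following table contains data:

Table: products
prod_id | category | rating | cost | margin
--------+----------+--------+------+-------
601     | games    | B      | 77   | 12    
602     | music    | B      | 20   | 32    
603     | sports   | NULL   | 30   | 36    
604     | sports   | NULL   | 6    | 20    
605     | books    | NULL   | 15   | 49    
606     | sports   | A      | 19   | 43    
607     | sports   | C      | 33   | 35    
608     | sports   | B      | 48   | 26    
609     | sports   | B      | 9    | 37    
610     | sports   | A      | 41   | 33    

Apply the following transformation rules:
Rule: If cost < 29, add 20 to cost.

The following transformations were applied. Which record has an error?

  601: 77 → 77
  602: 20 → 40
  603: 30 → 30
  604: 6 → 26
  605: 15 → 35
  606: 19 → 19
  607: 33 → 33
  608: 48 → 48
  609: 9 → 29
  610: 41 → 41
Record 606 has an error. The correct transformed value should be 39, not 19.

Step 1: Check each record against the rule
Step 2: Record 606 has cost = 19
Step 3: Since 19 < 29, the bonus should have been applied
Step 4: Correct value = 39, but claimed value = 19
Conclusion: Record 606 has the error.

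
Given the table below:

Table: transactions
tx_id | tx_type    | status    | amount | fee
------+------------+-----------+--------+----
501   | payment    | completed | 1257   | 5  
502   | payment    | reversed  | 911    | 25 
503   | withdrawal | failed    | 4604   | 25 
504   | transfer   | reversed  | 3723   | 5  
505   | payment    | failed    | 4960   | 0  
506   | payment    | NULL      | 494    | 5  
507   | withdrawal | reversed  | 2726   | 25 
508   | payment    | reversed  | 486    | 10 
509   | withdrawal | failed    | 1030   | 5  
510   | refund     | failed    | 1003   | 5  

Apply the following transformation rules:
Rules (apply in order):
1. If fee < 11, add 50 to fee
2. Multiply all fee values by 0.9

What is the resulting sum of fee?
414.0

Step 1: Apply Rule 1 - Add 50 to records with fee < 11
  - 7 records affected: 35 + (7 × 50) = 385
  - Unaffected records: 75
  - Sum after Rule 1: 460
Step 2: Apply Rule 2 - Multiply all by 0.9
  - 460 × 0.9 = 414.0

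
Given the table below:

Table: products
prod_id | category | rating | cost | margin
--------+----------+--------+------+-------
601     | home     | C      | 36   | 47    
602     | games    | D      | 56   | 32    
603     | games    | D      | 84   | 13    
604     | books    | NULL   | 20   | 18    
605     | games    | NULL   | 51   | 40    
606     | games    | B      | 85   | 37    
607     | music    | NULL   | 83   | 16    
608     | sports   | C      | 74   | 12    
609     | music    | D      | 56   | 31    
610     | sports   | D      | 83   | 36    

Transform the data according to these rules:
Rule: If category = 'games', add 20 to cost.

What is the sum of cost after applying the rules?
708

Step 1: Count records where category = 'games': 4
Step 2: Total bonus added: 4 × 20 = 80
Step 3: Original sum of cost: 628
Step 4: Final sum = 628 + 80 = 708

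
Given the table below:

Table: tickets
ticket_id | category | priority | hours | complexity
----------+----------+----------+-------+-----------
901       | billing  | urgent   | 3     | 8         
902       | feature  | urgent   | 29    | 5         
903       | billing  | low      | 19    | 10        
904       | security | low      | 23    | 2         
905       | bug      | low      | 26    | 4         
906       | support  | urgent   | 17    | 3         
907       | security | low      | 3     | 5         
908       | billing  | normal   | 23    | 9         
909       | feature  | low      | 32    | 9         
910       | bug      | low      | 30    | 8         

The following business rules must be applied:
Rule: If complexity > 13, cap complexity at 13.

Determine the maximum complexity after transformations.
10

Step 1: Original maximum complexity = 10
Step 2: Check cap of 13 against maximum
Step 3: No records exceed the cap (max 10 <= cap 13), so no capping applies
Step 4: Maximum after transformation = 10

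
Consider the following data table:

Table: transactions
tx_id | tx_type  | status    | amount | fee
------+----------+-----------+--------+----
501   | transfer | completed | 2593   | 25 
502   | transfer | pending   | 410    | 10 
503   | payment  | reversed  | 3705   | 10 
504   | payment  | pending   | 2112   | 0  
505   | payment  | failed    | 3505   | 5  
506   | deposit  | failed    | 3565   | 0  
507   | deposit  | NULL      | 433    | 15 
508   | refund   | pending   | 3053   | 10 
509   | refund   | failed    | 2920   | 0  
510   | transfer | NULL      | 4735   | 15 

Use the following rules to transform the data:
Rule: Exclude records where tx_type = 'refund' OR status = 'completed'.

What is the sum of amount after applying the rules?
18465

Step 1: Find records where tx_type = 'refund' OR status = 'completed'
Step 2: 3 records match, summing to 8566
Step 3: Original sum: 27031
Step 4: Remaining sum = 27031 - 8566 = 18465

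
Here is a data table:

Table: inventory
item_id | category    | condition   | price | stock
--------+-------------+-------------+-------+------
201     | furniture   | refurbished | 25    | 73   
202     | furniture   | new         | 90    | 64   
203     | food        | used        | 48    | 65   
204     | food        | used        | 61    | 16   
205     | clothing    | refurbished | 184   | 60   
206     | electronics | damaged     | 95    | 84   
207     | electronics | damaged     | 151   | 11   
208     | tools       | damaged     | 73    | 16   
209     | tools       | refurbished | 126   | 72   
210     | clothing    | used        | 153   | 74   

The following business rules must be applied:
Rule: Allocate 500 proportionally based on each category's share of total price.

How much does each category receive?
clothing: 167.5, electronics: 122.27, food: 54.17, furniture: 57.16, tools: 98.91

Step 1: Calculate total price = 1006
Step 2: Calculate each category's proportion:
  clothing: 337/1006 = 33.50% → 167.5
  electronics: 246/1006 = 24.45% → 122.27
  food: 109/1006 = 10.83% → 54.17
  furniture: 115/1006 = 11.43% → 57.16
  tools: 199/1006 = 19.78% → 98.91
Step 3: Verify: sum of allocations ≈ 500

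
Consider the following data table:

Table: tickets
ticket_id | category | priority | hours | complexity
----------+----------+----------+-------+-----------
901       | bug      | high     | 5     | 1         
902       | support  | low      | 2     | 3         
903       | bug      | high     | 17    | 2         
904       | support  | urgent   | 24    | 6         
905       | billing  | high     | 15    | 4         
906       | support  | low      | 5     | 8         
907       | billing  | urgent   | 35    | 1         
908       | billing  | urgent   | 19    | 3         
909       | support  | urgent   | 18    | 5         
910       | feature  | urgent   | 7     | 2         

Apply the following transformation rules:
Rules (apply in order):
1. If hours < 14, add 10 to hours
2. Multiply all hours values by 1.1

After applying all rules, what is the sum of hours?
205.7

Step 1: Apply Rule 1 - Add 10 to records with hours < 14
  - 4 records affected: 19 + (4 × 10) = 59
  - Unaffected records: 128
  - Sum after Rule 1: 187
Step 2: Apply Rule 2 - Multiply all by 1.1
  - 187 × 1.1 = 205.7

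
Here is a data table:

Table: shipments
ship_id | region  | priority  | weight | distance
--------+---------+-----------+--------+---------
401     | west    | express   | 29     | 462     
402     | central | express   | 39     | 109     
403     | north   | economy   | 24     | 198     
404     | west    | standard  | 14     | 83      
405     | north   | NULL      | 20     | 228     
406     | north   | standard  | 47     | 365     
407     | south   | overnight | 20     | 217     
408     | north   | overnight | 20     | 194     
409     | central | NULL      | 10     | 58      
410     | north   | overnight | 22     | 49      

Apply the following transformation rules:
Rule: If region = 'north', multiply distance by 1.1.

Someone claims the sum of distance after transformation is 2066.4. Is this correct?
Yes, the result is correct.

Step 1: Calculate the correct sum after transformation
Step 2: Apply multiplier 1.1 to records where region = 'north'
Step 3: Correct result = 2066.4
Step 4: Claimed result = 2066.4
Step 5: 2066.4 = 2066.4 ✓
Conclusion: The claimed result is correct.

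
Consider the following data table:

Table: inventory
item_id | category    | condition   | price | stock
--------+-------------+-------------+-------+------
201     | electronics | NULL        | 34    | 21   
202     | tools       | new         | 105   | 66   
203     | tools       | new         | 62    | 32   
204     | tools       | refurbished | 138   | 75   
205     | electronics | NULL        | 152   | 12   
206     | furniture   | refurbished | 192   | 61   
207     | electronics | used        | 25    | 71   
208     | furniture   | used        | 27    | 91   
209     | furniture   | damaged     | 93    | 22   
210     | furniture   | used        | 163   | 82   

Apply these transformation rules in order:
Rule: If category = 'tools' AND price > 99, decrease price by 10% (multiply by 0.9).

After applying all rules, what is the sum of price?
966.7

Step 1: Find records where category = 'tools' AND price > 99
Step 2: 2 records match, summing to 243
Step 3: After multiplier: 243 × 0.9 = 218.7
Step 4: Unaffected records sum: 748
Step 5: Final sum = 218.7 + 748 = 966.7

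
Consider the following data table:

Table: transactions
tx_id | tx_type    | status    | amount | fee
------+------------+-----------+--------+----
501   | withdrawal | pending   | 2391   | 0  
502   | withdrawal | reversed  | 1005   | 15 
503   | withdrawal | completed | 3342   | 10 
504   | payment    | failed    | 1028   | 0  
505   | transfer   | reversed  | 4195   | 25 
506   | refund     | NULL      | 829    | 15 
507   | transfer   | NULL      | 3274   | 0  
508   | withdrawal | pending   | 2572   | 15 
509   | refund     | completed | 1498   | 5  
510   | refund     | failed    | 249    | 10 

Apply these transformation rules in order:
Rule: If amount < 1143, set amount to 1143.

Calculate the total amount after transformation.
21844

Step 1: 4 records have amount < 1143
Step 2: These records originally summed to 3111
Step 3: After setting to minimum: 4 × 1143 = 4572
Step 4: Unaffected records sum: 17272
Step 5: Final sum = 4572 + 17272 = 21844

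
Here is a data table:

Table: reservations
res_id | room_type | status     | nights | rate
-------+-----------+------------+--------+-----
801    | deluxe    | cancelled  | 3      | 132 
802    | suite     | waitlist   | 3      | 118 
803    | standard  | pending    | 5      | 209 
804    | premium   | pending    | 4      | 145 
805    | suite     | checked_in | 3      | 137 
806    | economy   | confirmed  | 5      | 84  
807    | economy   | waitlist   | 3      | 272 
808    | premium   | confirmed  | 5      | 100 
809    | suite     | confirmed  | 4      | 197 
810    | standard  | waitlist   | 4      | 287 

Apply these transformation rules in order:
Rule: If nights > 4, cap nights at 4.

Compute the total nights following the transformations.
36

Step 1: 3 records have nights > 4
Step 2: These records originally summed to 15
Step 3: After capping: 3 × 4 = 12
Step 4: Unaffected records sum: 24
Step 5: Final sum = 12 + 24 = 36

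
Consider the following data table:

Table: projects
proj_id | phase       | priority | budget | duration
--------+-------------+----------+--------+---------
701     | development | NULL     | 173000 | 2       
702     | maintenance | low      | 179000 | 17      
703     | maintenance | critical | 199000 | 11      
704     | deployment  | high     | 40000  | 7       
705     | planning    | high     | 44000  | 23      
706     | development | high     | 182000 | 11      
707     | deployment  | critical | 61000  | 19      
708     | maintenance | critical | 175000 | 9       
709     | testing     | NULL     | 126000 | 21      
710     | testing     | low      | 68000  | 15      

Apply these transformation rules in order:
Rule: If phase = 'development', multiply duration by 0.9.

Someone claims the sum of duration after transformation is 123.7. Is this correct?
No, the correct result is 133.7.

Step 1: Calculate the correct sum after transformation
Step 2: Apply multiplier 0.9 to records where phase = 'development'
Step 3: Correct result = 133.7
Step 4: Claimed result = 123.7
Step 5: 133.7 ≠ 123.7
Conclusion: The claimed result is incorrect. The correct answer is 133.7.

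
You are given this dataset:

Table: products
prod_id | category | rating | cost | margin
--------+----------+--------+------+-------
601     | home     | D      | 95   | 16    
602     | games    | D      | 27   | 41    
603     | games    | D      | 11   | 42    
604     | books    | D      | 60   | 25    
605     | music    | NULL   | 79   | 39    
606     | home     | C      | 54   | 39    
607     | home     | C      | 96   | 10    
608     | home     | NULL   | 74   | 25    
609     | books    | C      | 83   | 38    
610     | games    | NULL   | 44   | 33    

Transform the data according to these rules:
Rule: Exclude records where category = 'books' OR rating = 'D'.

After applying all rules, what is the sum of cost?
347

Step 1: Find records where category = 'books' OR rating = 'D'
Step 2: 5 records match, summing to 276
Step 3: Original sum: 623
Step 4: Remaining sum = 623 - 276 = 347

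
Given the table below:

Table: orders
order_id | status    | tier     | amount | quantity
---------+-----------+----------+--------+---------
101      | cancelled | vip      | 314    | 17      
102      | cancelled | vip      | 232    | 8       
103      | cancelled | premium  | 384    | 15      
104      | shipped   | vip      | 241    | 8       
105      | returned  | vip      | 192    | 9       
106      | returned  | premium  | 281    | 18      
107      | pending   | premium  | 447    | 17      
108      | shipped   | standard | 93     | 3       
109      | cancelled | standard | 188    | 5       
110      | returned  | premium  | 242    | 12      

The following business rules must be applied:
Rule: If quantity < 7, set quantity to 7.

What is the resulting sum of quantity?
118

Step 1: 2 records have quantity < 7
Step 2: These records originally summed to 8
Step 3: After setting to minimum: 2 × 7 = 14
Step 4: Unaffected records sum: 104
Step 5: Final sum = 14 + 104 = 118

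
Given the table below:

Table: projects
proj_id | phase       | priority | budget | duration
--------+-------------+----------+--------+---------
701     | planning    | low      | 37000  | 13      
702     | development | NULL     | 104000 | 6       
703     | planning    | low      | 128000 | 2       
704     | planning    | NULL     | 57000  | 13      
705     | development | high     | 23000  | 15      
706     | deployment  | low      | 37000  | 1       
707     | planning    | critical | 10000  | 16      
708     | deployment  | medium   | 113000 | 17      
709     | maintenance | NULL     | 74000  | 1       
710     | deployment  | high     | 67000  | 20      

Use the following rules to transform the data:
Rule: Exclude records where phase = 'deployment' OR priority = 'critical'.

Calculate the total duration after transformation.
50

Step 1: Find records where phase = 'deployment' OR priority = 'critical'
Step 2: 4 records match, summing to 54
Step 3: Original sum: 104
Step 4: Remaining sum = 104 - 54 = 50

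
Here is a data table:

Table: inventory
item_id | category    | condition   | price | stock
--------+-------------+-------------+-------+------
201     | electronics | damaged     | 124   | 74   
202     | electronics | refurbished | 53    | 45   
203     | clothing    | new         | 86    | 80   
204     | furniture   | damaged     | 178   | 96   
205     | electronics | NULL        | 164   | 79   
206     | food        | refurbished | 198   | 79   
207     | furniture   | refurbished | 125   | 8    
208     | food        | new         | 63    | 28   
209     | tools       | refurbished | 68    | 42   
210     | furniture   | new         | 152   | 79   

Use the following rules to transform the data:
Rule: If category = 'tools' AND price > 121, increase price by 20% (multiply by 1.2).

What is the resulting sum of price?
1211

Step 1: Find records where category = 'tools' AND price > 121
Step 2: 0 records match, summing to 0
Step 3: After multiplier: 0 × 1.2 = 0.0
Step 4: Unaffected records sum: 1211
Step 5: Final sum = 0.0 + 1211 = 1211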